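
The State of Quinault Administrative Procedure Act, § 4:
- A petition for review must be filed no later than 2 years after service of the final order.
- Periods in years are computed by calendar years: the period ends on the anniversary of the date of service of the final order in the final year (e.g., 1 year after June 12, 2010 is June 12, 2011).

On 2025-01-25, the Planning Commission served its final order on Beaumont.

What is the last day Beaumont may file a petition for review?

2 years after 2025-01-25 is January 25, 2027.

January 25, 2027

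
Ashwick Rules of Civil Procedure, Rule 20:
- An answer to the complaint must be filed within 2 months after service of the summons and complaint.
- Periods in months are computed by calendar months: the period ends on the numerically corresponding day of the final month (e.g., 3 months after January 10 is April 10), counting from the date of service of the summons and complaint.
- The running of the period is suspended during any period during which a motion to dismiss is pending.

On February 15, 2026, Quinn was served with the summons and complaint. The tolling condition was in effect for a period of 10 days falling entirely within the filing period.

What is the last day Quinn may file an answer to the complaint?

2 months after February 15, 2026 is April 15, 2026.
Tolling adds 10 days: April 15, 2026 + 10 days = April 25, 2026.

April 25, 2026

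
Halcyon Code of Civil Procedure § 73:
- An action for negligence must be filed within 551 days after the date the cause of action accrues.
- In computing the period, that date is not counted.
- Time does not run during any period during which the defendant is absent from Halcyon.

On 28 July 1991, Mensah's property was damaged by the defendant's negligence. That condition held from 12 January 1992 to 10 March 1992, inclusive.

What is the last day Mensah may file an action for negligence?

March 29, 1993

551 days after 28 July 1991 is January 29, 1993.
From January 12, 1992 through March 10, 1992 inclusive is 59 days; tolling adds 59 days: January 29, 1993 + 59 days = March 29, 1993.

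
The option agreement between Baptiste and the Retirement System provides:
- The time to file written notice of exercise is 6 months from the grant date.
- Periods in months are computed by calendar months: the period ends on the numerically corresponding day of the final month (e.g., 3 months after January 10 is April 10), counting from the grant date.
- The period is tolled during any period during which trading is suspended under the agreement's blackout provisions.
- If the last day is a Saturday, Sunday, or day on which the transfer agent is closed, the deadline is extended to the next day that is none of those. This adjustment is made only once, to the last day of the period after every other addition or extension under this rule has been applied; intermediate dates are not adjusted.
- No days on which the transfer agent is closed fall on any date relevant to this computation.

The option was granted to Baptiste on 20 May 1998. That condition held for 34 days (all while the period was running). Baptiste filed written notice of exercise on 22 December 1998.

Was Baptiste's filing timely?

6 months after 20 May 1998 is November 20, 1998.
Tolling adds 34 days: November 20, 1998 + 34 days = December 24, 1998.
December 24, 1998 is a Thursday and not a day on which the transfer agent is closed, so no extension applies.
The deadline is December 24, 1998; the filing on December 22, 1998 is on or before that date.

Yes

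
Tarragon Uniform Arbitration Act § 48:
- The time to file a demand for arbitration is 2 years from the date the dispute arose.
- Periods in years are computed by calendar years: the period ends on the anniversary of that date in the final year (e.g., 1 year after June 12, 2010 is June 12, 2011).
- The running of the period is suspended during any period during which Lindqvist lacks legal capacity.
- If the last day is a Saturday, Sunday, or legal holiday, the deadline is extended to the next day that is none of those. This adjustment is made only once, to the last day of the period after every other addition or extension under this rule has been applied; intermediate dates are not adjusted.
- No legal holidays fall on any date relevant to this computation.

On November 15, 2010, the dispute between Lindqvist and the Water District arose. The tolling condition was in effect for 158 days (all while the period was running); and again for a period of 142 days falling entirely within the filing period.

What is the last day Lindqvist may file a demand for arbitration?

September 11, 2013

2 years after November 15, 2010 is November 15, 2012.
Tolling adds 158 days: November 15, 2012 + 158 days = April 22, 2013.
Tolling adds 142 days: April 22, 2013 + 142 days = September 11, 2013.
September 11, 2013 is a Wednesday and not a legal holiday, so no extension applies.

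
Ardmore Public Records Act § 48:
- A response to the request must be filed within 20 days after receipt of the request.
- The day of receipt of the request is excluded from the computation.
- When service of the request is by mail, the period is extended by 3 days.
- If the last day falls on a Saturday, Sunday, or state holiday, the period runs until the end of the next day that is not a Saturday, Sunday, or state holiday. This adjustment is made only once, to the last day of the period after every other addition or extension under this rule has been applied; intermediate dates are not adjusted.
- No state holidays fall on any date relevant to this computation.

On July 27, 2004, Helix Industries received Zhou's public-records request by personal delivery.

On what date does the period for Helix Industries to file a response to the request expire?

August 16, 2004

20 days after July 27, 2004 is August 16, 2004.
Service was not by mail, so no mail extension applies.
August 16, 2004 is a Monday and not a state holiday, so no extension applies.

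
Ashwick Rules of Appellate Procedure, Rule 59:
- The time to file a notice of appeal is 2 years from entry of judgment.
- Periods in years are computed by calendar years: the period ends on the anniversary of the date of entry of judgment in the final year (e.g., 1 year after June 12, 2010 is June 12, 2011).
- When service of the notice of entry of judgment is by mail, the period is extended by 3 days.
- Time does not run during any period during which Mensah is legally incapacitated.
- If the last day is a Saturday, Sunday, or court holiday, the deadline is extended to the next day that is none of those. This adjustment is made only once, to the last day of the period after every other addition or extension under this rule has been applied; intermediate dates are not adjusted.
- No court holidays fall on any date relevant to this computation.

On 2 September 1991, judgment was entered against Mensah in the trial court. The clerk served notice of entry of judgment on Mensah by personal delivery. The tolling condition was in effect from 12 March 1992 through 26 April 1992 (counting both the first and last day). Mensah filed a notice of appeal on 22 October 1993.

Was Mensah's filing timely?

No

2 years after 2 September 1991 is September 2, 1993.
Service was not by mail, so no mail extension applies.
From March 12, 1992 through April 26, 1992 inclusive is 46 days; tolling adds 46 days: September 2, 1993 + 46 days = October 18, 1993.
October 18, 1993 is a Monday and not a court holiday, so no extension applies.
The deadline is October 18, 1993; the filing on October 22, 1993 is after that date.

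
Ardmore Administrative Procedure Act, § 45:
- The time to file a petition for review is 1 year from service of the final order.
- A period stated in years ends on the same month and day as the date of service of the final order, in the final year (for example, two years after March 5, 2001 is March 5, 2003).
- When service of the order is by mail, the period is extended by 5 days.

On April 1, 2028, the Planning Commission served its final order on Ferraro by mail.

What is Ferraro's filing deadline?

April 6, 2029

1 year after April 1, 2028 is April 1, 2029.
Service was by mail, adding 5 days: April 1, 2029 + 5 days = April 6, 2029.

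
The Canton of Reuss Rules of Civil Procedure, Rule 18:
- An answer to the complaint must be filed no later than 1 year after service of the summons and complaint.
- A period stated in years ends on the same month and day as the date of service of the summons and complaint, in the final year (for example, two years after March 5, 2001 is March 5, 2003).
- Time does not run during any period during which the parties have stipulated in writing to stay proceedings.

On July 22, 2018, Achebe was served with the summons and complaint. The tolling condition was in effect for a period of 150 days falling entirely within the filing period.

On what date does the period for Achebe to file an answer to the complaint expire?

1 year after July 22, 2018 is July 22, 2019.
Tolling adds 150 days: July 22, 2019 + 150 days = December 19, 2019.

December 19, 2019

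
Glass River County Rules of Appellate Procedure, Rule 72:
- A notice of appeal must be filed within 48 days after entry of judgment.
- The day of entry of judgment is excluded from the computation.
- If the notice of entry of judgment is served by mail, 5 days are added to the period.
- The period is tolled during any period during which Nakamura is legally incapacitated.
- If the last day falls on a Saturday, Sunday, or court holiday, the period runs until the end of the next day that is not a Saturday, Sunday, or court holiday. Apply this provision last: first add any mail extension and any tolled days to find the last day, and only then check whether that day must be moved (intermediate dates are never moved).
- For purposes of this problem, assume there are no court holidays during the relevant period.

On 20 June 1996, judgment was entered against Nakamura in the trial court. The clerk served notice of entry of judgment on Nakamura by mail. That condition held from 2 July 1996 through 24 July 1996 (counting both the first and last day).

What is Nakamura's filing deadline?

48 days after 20 June 1996 is August 7, 1996.
Service was by mail, adding 5 days: August 7, 1996 + 5 days = August 12, 1996.
From July 2, 1996 through July 24, 1996 inclusive is 23 days; tolling adds 23 days: August 12, 1996 + 23 days = September 4, 1996.
September 4, 1996 is a Wednesday and not a court holiday, so no extension applies.

September 4, 1996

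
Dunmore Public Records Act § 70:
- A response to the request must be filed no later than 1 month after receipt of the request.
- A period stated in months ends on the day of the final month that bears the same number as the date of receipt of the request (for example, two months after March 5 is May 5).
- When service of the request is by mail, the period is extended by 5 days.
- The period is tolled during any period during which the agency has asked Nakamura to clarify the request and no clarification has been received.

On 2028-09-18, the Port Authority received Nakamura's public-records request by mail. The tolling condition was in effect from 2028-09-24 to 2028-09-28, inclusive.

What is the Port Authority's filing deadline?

October 28, 2028

1 month after 2028-09-18 is October 18, 2028.
Service was by mail, adding 5 days: October 18, 2028 + 5 days = October 23, 2028.
From September 24, 2028 through September 28, 2028 inclusive is 5 days; tolling adds 5 days: October 23, 2028 + 5 days = October 28, 2028.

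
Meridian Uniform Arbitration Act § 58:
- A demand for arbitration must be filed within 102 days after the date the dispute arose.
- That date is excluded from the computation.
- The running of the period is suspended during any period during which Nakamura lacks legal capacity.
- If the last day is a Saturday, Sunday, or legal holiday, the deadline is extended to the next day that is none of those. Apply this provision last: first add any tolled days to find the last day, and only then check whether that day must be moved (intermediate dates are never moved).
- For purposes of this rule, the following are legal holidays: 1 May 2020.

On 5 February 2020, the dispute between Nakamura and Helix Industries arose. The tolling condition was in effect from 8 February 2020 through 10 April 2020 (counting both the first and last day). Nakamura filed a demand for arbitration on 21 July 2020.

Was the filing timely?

No

102 days after 5 February 2020 is May 17, 2020.
From February 8, 2020 through April 10, 2020 inclusive is 63 days; tolling adds 63 days: May 17, 2020 + 63 days = July 19, 2020.
July 19, 2020 is Sunday. The next qualifying day is July 20, 2020.
The deadline is July 20, 2020; the filing on July 21, 2020 is after that date.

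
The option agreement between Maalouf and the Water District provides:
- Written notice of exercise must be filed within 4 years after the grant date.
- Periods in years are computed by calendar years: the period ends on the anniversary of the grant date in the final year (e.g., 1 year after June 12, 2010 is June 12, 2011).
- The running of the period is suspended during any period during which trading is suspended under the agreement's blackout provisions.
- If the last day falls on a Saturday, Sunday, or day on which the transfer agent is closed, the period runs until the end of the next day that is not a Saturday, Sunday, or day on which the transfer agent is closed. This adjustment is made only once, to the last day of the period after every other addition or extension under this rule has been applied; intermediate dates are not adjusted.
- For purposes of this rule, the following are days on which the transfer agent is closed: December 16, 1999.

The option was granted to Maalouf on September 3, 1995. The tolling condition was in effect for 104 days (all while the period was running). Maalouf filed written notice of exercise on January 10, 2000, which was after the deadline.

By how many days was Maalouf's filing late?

24 days

4 years after September 3, 1995 is September 3, 1999.
Tolling adds 104 days: September 3, 1999 + 104 days = December 16, 1999.
December 16, 1999 is a listed holiday. The next qualifying day is December 17, 1999.
The deadline is December 17, 1999; from December 17, 1999 to January 10, 2000 is 24 days.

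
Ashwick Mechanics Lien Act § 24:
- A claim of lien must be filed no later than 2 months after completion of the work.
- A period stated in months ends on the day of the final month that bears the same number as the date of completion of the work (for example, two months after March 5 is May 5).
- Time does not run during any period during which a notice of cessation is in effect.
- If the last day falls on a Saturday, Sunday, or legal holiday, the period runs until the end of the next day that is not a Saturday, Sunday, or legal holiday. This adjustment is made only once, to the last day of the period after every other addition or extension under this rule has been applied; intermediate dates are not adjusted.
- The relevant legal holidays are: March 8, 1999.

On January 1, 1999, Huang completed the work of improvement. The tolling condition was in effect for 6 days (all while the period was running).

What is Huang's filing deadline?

March 9, 1999

2 months after January 1, 1999 is March 1, 1999.
Tolling adds 6 days: March 1, 1999 + 6 days = March 7, 1999.
March 7, 1999 is Sunday; March 8, 1999 is a listed holiday. The next qualifying day is March 9, 1999.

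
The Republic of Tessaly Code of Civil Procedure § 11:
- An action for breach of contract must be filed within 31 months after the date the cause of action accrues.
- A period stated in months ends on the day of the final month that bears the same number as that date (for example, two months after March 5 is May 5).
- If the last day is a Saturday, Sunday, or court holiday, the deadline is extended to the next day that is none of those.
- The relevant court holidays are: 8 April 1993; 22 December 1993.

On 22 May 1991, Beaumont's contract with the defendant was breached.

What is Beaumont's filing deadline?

December 23, 1993

31 months after 22 May 1991 is December 22, 1993.
December 22, 1993 is a listed holiday. The next qualifying day is December 23, 1993.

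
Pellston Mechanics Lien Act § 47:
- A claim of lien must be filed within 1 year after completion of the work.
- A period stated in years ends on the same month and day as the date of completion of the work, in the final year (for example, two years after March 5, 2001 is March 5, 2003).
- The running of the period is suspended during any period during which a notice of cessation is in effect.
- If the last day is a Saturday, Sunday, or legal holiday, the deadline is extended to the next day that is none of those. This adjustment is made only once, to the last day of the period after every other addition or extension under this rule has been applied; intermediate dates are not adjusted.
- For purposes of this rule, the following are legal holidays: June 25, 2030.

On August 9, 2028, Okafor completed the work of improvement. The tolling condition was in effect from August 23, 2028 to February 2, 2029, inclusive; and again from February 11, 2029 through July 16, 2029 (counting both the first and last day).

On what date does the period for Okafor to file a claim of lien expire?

June 26, 2030

1 year after August 9, 2028 is August 9, 2029.
From August 23, 2028 through February 2, 2029 inclusive is 164 days; tolling adds 164 days: August 9, 2029 + 164 days = January 20, 2030.
From February 11, 2029 through July 16, 2029 inclusive is 156 days; tolling adds 156 days: January 20, 2030 + 156 days = June 25, 2030.
June 25, 2030 is a listed holiday. The next qualifying day is June 26, 2030.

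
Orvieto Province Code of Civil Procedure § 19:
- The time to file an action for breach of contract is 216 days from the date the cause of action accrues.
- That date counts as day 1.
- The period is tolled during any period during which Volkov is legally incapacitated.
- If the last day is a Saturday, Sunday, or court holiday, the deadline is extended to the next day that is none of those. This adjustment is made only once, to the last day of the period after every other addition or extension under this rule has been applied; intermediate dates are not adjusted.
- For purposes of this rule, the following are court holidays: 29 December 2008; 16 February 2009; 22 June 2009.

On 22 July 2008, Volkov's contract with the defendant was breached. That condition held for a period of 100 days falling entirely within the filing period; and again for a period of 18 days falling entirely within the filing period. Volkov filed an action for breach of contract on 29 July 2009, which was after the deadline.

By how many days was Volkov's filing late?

36 days

Counting 22 July 2008 as day 1, day 216 is February 22, 2009.
Tolling adds 100 days: February 22, 2009 + 100 days = June 2, 2009.
Tolling adds 18 days: June 2, 2009 + 18 days = June 20, 2009.
June 20, 2009 is Saturday; June 21, 2009 is Sunday; June 22, 2009 is a listed holiday. The next qualifying day is June 23, 2009.
The deadline is June 23, 2009; from June 23, 2009 to July 29, 2009 is 36 days.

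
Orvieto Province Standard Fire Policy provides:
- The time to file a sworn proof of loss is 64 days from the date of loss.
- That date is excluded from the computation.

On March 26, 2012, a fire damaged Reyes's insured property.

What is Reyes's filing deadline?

64 days after March 26, 2012 is May 29, 2012.

May 29, 2012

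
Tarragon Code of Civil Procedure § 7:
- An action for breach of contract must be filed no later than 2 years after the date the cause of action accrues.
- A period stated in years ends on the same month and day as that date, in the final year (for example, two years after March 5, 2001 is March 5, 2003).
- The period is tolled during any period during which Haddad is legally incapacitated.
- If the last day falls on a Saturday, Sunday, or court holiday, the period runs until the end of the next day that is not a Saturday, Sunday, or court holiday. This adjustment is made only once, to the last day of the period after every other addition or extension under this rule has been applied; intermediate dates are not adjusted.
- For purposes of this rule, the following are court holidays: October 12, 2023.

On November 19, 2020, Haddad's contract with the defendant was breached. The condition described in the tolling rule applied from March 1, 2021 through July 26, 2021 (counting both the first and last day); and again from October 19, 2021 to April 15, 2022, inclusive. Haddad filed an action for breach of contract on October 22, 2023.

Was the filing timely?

No

2 years after November 19, 2020 is November 19, 2022.
From March 1, 2021 through July 26, 2021 inclusive is 148 days; tolling adds 148 days: November 19, 2022 + 148 days = April 16, 2023.
From October 19, 2021 through April 15, 2022 inclusive is 179 days; tolling adds 179 days: April 16, 2023 + 179 days = October 12, 2023.
October 12, 2023 is a listed holiday. The next qualifying day is October 13, 2023.
The deadline is October 13, 2023; the filing on October 22, 2023 is after that date.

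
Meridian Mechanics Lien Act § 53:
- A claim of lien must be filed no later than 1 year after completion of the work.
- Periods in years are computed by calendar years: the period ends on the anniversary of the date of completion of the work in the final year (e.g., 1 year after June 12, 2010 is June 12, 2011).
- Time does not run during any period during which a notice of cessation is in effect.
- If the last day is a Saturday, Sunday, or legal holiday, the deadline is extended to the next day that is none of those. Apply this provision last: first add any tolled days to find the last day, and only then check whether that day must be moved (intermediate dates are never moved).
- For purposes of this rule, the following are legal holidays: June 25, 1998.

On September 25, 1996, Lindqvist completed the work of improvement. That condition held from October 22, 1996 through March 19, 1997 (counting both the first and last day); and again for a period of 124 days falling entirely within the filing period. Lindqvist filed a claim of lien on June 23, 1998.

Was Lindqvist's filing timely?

Yes

1 year after September 25, 1996 is September 25, 1997.
From October 22, 1996 through March 19, 1997 inclusive is 149 days; tolling adds 149 days: September 25, 1997 + 149 days = February 21, 1998.
Tolling adds 124 days: February 21, 1998 + 124 days = June 25, 1998.
June 25, 1998 is a listed holiday. The next qualifying day is June 26, 1998.
The deadline is June 26, 1998; the filing on June 23, 1998 is on or before that date.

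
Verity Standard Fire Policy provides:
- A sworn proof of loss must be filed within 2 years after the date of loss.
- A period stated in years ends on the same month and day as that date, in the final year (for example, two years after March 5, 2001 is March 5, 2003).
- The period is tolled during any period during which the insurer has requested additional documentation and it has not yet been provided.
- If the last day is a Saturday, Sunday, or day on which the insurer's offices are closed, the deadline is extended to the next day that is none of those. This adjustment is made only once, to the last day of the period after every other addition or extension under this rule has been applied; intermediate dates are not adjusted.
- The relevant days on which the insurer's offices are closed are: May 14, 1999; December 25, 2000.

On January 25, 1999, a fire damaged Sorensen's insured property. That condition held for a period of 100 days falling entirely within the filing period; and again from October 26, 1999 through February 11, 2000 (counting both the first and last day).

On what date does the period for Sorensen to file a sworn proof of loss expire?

August 22, 2001

2 years after January 25, 1999 is January 25, 2001.
Tolling adds 100 days: January 25, 2001 + 100 days = May 5, 2001.
From October 26, 1999 through February 11, 2000 inclusive is 109 days; tolling adds 109 days: May 5, 2001 + 109 days = August 22, 2001.
August 22, 2001 is a Wednesday and not a day on which the insurer's offices are closed, so no extension applies.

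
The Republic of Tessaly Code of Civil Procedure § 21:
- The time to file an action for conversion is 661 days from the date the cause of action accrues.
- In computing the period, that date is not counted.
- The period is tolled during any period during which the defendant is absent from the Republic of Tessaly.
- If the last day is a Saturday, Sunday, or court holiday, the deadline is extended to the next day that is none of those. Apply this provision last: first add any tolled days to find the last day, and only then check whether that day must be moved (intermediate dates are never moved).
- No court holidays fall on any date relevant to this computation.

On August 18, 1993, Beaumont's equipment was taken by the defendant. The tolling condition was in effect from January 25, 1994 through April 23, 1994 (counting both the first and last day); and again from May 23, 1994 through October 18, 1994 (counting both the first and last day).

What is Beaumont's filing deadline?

661 days after August 18, 1993 is June 10, 1995.
From January 25, 1994 through April 23, 1994 inclusive is 89 days; tolling adds 89 days: June 10, 1995 + 89 days = September 7, 1995.
From May 23, 1994 through October 18, 1994 inclusive is 149 days; tolling adds 149 days: September 7, 1995 + 149 days = February 3, 1996.
February 3, 1996 is Saturday; February 4, 1996 is Sunday. The next qualifying day is February 5, 1996.

February 5, 1996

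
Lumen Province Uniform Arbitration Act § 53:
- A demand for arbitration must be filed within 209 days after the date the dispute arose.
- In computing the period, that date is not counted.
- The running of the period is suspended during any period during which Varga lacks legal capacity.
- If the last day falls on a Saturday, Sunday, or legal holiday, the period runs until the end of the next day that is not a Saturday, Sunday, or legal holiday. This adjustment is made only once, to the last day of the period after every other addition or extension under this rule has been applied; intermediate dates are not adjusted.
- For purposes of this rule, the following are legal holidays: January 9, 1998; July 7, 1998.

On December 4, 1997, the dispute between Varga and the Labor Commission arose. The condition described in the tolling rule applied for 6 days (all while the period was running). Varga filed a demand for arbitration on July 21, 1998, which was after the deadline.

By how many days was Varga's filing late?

209 days after December 4, 1997 is July 1, 1998.
Tolling adds 6 days: July 1, 1998 + 6 days = July 7, 1998.
July 7, 1998 is a listed holiday. The next qualifying day is July 8, 1998.
The deadline is July 8, 1998; from July 8, 1998 to July 21, 1998 is 13 days.

13 days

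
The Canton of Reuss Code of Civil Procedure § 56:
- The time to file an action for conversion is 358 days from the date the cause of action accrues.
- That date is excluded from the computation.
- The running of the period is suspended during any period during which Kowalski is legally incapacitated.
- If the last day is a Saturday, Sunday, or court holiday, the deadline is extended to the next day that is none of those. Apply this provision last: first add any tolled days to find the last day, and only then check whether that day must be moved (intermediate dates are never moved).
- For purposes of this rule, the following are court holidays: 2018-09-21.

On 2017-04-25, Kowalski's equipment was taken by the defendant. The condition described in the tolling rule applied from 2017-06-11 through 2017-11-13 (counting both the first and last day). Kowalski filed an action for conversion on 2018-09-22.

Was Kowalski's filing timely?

Yes

358 days after 2017-04-25 is April 18, 2018.
From June 11, 2017 through November 13, 2017 inclusive is 156 days; tolling adds 156 days: April 18, 2018 + 156 days = September 21, 2018.
September 21, 2018 is a listed holiday; September 22, 2018 is Saturday; September 23, 2018 is Sunday. The next qualifying day is September 24, 2018.
The deadline is September 24, 2018; the filing on September 22, 2018 is on or before that date.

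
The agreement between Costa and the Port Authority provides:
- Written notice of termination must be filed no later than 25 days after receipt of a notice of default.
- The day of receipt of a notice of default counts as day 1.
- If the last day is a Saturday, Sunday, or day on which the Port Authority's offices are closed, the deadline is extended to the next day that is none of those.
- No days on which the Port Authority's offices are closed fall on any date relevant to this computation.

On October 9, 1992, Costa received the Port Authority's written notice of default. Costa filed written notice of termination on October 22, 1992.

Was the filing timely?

Counting October 9, 1992 as day 1, day 25 is November 2, 1992.
November 2, 1992 is a Monday and not a day on which the Port Authority's offices are closed, so no extension applies.
The deadline is November 2, 1992; the filing on October 22, 1992 is on or before that date.

Yes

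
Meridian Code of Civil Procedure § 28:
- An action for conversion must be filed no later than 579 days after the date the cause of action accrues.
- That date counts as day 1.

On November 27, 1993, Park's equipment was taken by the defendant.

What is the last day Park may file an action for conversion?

Counting November 27, 1993 as day 1, day 579 is June 28, 1995.

June 28, 1995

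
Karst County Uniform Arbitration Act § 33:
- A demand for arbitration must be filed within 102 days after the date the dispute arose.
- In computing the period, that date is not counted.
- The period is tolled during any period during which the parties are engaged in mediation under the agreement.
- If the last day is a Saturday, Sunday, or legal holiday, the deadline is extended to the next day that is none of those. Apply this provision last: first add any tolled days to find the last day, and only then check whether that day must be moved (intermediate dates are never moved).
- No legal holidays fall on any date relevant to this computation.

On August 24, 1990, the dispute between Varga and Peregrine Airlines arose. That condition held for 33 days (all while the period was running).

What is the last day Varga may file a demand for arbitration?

January 7, 1991

102 days after August 24, 1990 is December 4, 1990.
Tolling adds 33 days: December 4, 1990 + 33 days = January 6, 1991.
January 6, 1991 is Sunday. The next qualifying day is January 7, 1991.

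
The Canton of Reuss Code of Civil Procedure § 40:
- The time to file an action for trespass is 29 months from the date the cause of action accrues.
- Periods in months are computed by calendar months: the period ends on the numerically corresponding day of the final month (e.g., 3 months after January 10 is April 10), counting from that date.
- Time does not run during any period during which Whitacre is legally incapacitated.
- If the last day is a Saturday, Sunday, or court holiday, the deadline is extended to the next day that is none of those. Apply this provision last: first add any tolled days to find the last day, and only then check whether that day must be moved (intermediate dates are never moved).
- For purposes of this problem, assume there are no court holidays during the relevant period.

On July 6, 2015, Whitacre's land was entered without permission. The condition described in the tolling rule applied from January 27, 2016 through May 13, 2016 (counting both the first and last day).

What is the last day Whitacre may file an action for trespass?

March 26, 2018

29 months after July 6, 2015 is December 6, 2017.
From January 27, 2016 through May 13, 2016 inclusive is 108 days; tolling adds 108 days: December 6, 2017 + 108 days = March 24, 2018.
March 24, 2018 is Saturday; March 25, 2018 is Sunday. The next qualifying day is March 26, 2018.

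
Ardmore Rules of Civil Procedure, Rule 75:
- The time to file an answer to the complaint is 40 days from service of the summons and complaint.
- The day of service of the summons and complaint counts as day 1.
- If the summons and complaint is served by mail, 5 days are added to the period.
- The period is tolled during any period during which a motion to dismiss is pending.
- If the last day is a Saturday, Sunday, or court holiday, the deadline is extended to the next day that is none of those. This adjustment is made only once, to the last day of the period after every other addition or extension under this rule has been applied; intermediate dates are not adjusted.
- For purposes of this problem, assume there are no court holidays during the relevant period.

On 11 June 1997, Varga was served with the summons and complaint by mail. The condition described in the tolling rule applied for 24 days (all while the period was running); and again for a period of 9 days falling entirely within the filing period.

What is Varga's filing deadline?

Counting 11 June 1997 as day 1, day 40 is July 20, 1997.
Service was by mail, adding 5 days: July 20, 1997 + 5 days = July 25, 1997.
Tolling adds 24 days: July 25, 1997 + 24 days = August 18, 1997.
Tolling adds 9 days: August 18, 1997 + 9 days = August 27, 1997.
August 27, 1997 is a Wednesday and not a court holiday, so no extension applies.

August 27, 1997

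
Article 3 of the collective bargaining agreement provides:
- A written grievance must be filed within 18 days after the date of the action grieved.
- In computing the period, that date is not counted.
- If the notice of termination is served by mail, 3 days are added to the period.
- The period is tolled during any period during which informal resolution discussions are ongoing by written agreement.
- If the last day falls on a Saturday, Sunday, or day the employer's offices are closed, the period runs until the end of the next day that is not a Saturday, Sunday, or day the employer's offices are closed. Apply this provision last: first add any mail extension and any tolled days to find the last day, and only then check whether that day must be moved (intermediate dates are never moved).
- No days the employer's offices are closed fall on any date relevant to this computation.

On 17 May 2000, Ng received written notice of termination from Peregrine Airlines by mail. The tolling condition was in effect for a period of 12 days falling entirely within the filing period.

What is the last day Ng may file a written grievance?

18 days after 17 May 2000 is June 4, 2000.
Service was by mail, adding 3 days: June 4, 2000 + 3 days = June 7, 2000.
Tolling adds 12 days: June 7, 2000 + 12 days = June 19, 2000.
June 19, 2000 is a Monday and not a day the employer's offices are closed, so no extension applies.

June 19, 2000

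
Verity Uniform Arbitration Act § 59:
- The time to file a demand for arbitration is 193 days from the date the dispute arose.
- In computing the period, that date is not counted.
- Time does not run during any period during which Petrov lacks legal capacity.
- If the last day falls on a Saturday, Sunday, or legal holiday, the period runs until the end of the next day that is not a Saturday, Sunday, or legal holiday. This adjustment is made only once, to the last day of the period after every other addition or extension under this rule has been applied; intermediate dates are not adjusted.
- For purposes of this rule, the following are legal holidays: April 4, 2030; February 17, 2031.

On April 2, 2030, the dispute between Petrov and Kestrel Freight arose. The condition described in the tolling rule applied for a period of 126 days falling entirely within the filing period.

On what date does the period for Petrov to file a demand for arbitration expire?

193 days after April 2, 2030 is October 12, 2030.
Tolling adds 126 days: October 12, 2030 + 126 days = February 15, 2031.
February 15, 2031 is Saturday; February 16, 2031 is Sunday; February 17, 2031 is a listed holiday. The next qualifying day is February 18, 2031.

February 18, 2031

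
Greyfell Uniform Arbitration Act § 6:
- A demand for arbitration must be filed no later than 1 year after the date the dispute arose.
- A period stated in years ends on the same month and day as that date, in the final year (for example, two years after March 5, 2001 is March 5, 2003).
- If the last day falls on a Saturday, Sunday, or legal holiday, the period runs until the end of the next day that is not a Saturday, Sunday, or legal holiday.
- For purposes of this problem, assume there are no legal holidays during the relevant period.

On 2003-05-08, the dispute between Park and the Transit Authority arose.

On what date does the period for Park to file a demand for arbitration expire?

May 10, 2004

1 year after 2003-05-08 is May 8, 2004.
May 8, 2004 is Saturday; May 9, 2004 is Sunday. The next qualifying day is May 10, 2004.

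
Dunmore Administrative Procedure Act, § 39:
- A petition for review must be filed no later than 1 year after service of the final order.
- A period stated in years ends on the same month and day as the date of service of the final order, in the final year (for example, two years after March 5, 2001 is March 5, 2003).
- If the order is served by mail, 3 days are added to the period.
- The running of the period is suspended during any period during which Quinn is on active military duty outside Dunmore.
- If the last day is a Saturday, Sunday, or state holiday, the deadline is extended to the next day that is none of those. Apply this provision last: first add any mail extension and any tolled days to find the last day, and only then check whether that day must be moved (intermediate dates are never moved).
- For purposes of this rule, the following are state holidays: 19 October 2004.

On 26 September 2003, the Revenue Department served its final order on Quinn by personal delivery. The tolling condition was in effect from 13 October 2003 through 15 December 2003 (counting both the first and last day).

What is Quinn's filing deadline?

November 29, 2004

1 year after 26 September 2003 is September 26, 2004.
Service was not by mail, so no mail extension applies.
From October 13, 2003 through December 15, 2003 inclusive is 64 days; tolling adds 64 days: September 26, 2004 + 64 days = November 29, 2004.
November 29, 2004 is a Monday and not a state holiday, so no extension applies.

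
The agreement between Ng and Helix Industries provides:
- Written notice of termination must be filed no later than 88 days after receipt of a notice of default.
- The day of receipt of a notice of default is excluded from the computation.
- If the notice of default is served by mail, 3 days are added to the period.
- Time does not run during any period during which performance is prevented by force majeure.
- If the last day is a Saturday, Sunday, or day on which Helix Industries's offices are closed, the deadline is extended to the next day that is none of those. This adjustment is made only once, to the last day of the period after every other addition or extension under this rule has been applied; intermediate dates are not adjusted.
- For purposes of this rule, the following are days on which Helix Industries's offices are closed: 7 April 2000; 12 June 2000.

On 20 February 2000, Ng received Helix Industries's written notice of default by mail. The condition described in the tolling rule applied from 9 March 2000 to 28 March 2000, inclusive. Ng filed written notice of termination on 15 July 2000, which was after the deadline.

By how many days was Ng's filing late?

88 days after 20 February 2000 is May 18, 2000.
Service was by mail, adding 3 days: May 18, 2000 + 3 days = May 21, 2000.
From March 9, 2000 through March 28, 2000 inclusive is 20 days; tolling adds 20 days: May 21, 2000 + 20 days = June 10, 2000.
June 10, 2000 is Saturday; June 11, 2000 is Sunday; June 12, 2000 is a listed holiday. The next qualifying day is June 13, 2000.
The deadline is June 13, 2000; from June 13, 2000 to July 15, 2000 is 32 days.

32 days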